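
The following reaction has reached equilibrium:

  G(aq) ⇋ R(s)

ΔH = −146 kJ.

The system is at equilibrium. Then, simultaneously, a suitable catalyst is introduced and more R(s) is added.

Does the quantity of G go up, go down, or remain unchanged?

unchanged

A catalyst speeds both forward and reverse rates equally; it changes neither Q nor K — no shift from this change.
R is a pure solid; its activity is 1 regardless of amount, so Q is unaffected — no shift from this change.
No net shift occurs, so the amount of G is unchanged.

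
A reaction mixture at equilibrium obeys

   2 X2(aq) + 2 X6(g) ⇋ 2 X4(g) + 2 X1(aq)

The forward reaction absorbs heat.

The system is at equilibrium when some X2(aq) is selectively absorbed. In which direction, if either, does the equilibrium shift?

Removing X2 (aq), a reactant, drives the reaction to the left.

left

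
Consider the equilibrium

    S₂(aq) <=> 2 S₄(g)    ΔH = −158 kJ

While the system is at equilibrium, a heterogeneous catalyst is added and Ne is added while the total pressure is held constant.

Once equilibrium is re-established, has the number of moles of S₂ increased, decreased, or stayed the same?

A catalyst speeds both forward and reverse rates equally; it changes neither Q nor K — no shift from this change.
Adding inert gas at constant total pressure expands the volume and lowers every reacting partial pressure. With Δn_gas = 2 − 0 = +2, Q moves away from K toward the side with fewer gas moles, so the system shifts toward the side with more gas moles — to the right.
The net shift is to the right. S₂ is a reactant, so its amount decreases.

decreases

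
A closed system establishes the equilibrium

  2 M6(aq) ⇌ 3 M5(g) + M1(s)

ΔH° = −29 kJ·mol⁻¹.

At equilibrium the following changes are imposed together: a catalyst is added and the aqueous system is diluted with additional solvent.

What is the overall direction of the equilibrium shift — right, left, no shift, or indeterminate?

A catalyst speeds both forward and reverse rates equally; it changes neither Q nor K — no shift from this change.
Dilution lowers every aqueous concentration by the same factor. Δn_aq = 0 − 2 = -2, so the system shifts toward the side with more dissolved moles — to the left.
Only the nonzero effect(s) matter; the net shift is to the left.

left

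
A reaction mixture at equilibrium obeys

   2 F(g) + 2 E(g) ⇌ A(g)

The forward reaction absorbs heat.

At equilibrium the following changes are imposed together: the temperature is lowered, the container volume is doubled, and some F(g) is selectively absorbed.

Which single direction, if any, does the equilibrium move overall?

The forward reaction is endothermic. Lowering T favours the exothermic direction — shift to the left.
Gas moles: reactants 4, products 1 (Δn_gas = -3). Expansion shifts the system toward the side with more moles of gas — to the left.
Removing F (g), a reactant, drives the reaction to the left.
All effects act in the same direction — net shift to the left.

left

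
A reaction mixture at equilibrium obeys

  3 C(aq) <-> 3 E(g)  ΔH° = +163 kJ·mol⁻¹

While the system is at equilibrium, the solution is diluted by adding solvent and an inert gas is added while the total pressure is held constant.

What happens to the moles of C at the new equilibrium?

Dilution lowers every aqueous concentration by the same factor. Δn_aq = 0 − 3 = -3, so the system shifts toward the side with more dissolved moles — to the left.
Adding inert gas at constant total pressure expands the volume and lowers every reacting partial pressure. With Δn_gas = 3 − 0 = +3, Q moves away from K toward the side with fewer gas moles, so the system shifts toward the side with more gas moles — to the right.
The two effects oppose each other, so the net shift — and hence the change in C — cannot be determined from the given information.

cannot be determined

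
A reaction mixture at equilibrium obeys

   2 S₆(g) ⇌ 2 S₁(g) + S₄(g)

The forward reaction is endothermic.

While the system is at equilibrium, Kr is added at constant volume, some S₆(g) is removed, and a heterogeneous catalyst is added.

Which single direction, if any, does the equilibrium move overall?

At constant volume, adding an inert gas leaves every reacting species' partial pressure unchanged, so Q is unchanged — no shift from this change.
Removing S₆ (g), a reactant, drives the reaction to the left.
A catalyst speeds both forward and reverse rates equally; it changes neither Q nor K — no shift from this change.
Only the nonzero effect(s) matter; the net shift is to the left.

left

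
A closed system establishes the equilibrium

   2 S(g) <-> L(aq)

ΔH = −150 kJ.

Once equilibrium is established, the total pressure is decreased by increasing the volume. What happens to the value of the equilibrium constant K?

unchanged

The equilibrium constant depends only on temperature. This perturbation may move the position of equilibrium, but since T is unchanged, K itself is unchanged.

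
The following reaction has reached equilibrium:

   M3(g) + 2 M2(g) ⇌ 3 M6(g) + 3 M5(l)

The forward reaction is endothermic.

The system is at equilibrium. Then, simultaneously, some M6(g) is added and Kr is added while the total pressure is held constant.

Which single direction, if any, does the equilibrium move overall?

Adding M6 (g), a product, drives the reaction to the left.
Adding inert gas at constant total pressure expands the volume, scaling every reacting partial pressure by the same factor. Δn_gas = 3 − 3 = 0, so Q is unchanged — no shift.
Only the nonzero effect(s) matter; the net shift is to the left.

left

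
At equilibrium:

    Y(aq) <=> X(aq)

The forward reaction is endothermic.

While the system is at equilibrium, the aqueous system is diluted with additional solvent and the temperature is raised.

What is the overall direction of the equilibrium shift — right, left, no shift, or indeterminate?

Dilution scales every aqueous concentration by the same factor. Δn_aq = 1 − 1 = 0, so Q is unchanged — no shift.
The forward reaction is endothermic. Raising T favours the endothermic direction — shift to the right.
Only the nonzero effect(s) matter; the net shift is to the right.

right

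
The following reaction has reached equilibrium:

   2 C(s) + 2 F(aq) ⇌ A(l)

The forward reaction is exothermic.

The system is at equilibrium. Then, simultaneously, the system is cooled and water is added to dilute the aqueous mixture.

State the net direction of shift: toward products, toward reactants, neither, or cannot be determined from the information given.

cannot be determined

The forward reaction is exothermic. Lowering T favours the exothermic direction — shift to the right.
Dilution lowers every aqueous concentration by the same factor. Δn_aq = 0 − 2 = -2, so the system shifts toward the side with more dissolved moles — to the left.
The individual effects push in opposite directions; without quantitative information the net direction cannot be determined.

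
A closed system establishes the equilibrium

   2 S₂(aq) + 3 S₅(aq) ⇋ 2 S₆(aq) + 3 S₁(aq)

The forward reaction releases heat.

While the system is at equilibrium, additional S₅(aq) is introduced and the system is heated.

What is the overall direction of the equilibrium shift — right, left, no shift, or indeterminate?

cannot be determined

Adding S₅ (aq), a reactant, drives the reaction to the right.
The forward reaction is exothermic. Raising T favours the endothermic direction — shift to the left.
The individual effects push in opposite directions; without quantitative information the net direction cannot be determined.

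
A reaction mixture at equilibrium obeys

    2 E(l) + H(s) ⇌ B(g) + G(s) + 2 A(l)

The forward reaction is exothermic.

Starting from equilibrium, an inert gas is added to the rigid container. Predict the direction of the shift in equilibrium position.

At constant volume, adding an inert gas leaves every reacting species' partial pressure unchanged, so Q is unchanged — no shift from this change.

no shift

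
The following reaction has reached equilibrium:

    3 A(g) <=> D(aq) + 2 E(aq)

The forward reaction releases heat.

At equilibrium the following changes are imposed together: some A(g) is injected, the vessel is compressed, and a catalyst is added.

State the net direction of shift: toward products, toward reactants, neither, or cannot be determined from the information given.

Adding A (g), a reactant, drives the reaction to the right.
Gas moles: reactants 3, products 0 (Δn_gas = -3). Compression shifts the system toward the side with fewer moles of gas — to the right.
A catalyst speeds both forward and reverse rates equally; it changes neither Q nor K — no shift from this change.
Only the nonzero effect(s) matter; the net shift is to the right.

right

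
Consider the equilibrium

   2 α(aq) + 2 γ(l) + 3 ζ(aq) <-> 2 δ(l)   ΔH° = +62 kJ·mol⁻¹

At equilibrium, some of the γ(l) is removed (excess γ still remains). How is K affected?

The equilibrium constant depends only on temperature. This perturbation changes neither the position of equilibrium nor K.

unchanged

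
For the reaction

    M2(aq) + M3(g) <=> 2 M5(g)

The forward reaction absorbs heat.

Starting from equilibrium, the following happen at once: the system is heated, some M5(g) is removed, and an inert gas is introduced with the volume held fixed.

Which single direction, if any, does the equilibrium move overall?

The forward reaction is endothermic. Raising T favours the endothermic direction — shift to the right.
Removing M5 (g), a product, drives the reaction to the right.
At constant volume, adding an inert gas leaves every reacting species' partial pressure unchanged, so Q is unchanged — no shift from this change.
Only the nonzero effect(s) matter; the net shift is to the right.

right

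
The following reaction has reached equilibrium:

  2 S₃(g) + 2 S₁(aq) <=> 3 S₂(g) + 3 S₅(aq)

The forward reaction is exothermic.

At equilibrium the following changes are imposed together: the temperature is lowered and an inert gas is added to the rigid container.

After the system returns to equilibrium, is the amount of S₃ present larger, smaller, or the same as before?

The forward reaction is exothermic. Lowering T favours the exothermic direction — shift to the right.
At constant volume, adding an inert gas leaves every reacting species' partial pressure unchanged, so Q is unchanged — no shift from this change.
The net shift is to the right. S₃ is a reactant, so its amount decreases.

decreases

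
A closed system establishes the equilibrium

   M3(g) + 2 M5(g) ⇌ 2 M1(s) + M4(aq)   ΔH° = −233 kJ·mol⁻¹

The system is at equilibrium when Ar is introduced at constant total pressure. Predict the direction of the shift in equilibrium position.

left

Adding inert gas at constant total pressure expands the volume and lowers every reacting partial pressure. With Δn_gas = 0 − 3 = -3, Q moves away from K toward the side with fewer gas moles, so the system shifts toward the side with more gas moles — to the left.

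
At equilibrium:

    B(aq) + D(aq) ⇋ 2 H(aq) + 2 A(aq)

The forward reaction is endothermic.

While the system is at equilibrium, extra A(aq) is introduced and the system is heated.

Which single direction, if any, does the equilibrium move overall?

cannot be determined

Adding A (aq), a product, drives the reaction to the left.
The forward reaction is endothermic. Raising T favours the endothermic direction — shift to the right.
The individual effects push in opposite directions; without quantitative information the net direction cannot be determined.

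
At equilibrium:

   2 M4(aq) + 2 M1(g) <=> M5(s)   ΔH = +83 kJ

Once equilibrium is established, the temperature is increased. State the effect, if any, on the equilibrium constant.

K depends on temperature via the van 't Hoff relation. The forward reaction is endothermic, so raising T increases K.

increases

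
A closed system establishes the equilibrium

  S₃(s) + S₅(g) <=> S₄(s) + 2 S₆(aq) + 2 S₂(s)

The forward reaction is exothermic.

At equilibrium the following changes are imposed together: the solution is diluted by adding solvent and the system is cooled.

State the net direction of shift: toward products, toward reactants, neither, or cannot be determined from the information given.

right

Dilution lowers every aqueous concentration by the same factor. Δn_aq = 2 − 0 = +2, so the system shifts toward the side with more dissolved moles — to the right.
The forward reaction is exothermic. Lowering T favours the exothermic direction — shift to the right.
All effects act in the same direction — net shift to the right.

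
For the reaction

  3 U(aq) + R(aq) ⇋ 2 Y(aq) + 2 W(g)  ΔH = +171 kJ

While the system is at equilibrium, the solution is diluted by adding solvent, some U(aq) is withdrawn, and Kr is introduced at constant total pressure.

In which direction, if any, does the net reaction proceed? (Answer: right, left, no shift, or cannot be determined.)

cannot be determined

Dilution lowers every aqueous concentration by the same factor. Δn_aq = 2 − 4 = -2, so the system shifts toward the side with more dissolved moles — to the left.
Removing U (aq), a reactant, drives the reaction to the left.
Adding inert gas at constant total pressure expands the volume and lowers every reacting partial pressure. With Δn_gas = 2 − 0 = +2, Q moves away from K toward the side with fewer gas moles, so the system shifts toward the side with more gas moles — to the right.
The individual effects push in opposite directions; without quantitative information the net direction cannot be determined.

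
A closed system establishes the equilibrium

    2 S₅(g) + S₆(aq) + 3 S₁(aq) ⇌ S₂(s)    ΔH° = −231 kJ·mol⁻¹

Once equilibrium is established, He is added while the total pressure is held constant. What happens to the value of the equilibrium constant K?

The equilibrium constant depends only on temperature. This perturbation may move the position of equilibrium, but since T is unchanged, K itself is unchanged.

unchanged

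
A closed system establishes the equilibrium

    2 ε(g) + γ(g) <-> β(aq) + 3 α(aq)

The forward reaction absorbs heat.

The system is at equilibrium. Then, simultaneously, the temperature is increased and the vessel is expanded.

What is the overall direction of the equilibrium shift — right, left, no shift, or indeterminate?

The forward reaction is endothermic. Raising T favours the endothermic direction — shift to the right.
Gas moles: reactants 3, products 0 (Δn_gas = -3). Expansion shifts the system toward the side with more moles of gas — to the left.
The individual effects push in opposite directions; without quantitative information the net direction cannot be determined.

cannot be determined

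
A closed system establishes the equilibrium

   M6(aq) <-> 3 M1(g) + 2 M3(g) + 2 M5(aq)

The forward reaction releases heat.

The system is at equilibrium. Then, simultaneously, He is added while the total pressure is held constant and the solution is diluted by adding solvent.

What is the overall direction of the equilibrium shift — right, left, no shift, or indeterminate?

Adding inert gas at constant total pressure expands the volume and lowers every reacting partial pressure. With Δn_gas = 5 − 0 = +5, Q moves away from K toward the side with fewer gas moles, so the system shifts toward the side with more gas moles — to the right.
Dilution lowers every aqueous concentration by the same factor. Δn_aq = 2 − 1 = +1, so the system shifts toward the side with more dissolved moles — to the right.
All effects act in the same direction — net shift to the right.

right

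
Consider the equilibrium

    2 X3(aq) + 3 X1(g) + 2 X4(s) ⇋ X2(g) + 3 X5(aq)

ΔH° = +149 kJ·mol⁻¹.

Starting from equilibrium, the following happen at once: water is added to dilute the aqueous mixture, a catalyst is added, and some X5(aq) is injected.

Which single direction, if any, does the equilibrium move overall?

cannot be determined

Dilution lowers every aqueous concentration by the same factor. Δn_aq = 3 − 2 = +1, so the system shifts toward the side with more dissolved moles — to the right.
A catalyst speeds both forward and reverse rates equally; it changes neither Q nor K — no shift from this change.
Adding X5 (aq), a product, drives the reaction to the left.
The individual effects push in opposite directions; without quantitative information the net direction cannot be determined.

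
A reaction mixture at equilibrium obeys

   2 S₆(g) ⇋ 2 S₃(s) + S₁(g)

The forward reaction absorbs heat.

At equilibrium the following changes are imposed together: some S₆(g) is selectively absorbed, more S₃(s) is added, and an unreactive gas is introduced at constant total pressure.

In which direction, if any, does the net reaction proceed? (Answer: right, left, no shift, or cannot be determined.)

Removing S₆ (g), a reactant, drives the reaction to the left.
S₃ is a pure solid; its activity is 1 regardless of amount, so Q is unaffected — no shift from this change.
Adding inert gas at constant total pressure expands the volume and lowers every reacting partial pressure. With Δn_gas = 1 − 2 = -1, Q moves away from K toward the side with fewer gas moles, so the system shifts toward the side with more gas moles — to the left.
Only the nonzero effect(s) matter; the net shift is to the left.

left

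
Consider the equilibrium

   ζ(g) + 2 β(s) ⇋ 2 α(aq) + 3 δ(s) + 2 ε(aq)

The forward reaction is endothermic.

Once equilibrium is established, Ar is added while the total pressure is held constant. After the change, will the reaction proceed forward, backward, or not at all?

left

Adding inert gas at constant total pressure expands the volume and lowers every reacting partial pressure. With Δn_gas = 0 − 1 = -1, Q moves away from K toward the side with fewer gas moles, so the system shifts toward the side with more gas moles — to the left.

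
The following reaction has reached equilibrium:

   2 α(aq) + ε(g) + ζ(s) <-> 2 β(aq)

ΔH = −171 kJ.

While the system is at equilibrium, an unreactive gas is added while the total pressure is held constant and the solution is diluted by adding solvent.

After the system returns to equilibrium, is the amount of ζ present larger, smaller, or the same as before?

Adding inert gas at constant total pressure expands the volume and lowers every reacting partial pressure. With Δn_gas = 0 − 1 = -1, Q moves away from K toward the side with fewer gas moles, so the system shifts toward the side with more gas moles — to the left.
Dilution scales every aqueous concentration by the same factor. Δn_aq = 2 − 2 = 0, so Q is unchanged — no shift.
The net shift is to the left. ζ is a reactant, so its amount increases.

increases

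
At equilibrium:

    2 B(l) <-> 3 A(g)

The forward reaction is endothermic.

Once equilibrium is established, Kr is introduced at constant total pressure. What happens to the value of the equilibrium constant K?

The equilibrium constant depends only on temperature. This perturbation may move the position of equilibrium, but since T is unchanged, K itself is unchanged.

unchanged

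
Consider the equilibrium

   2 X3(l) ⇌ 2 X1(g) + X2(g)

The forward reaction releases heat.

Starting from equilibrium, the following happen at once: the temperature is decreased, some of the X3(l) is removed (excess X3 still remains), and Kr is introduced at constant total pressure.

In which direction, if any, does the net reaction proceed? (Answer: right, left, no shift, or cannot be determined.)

right

The forward reaction is exothermic. Lowering T favours the exothermic direction — shift to the right.
X3 is a pure liquid; its activity is 1 regardless of amount, so Q is unaffected — no shift from this change.
Adding inert gas at constant total pressure expands the volume and lowers every reacting partial pressure. With Δn_gas = 3 − 0 = +3, Q moves away from K toward the side with fewer gas moles, so the system shifts toward the side with more gas moles — to the right.
Only the nonzero effect(s) matter; the net shift is to the right.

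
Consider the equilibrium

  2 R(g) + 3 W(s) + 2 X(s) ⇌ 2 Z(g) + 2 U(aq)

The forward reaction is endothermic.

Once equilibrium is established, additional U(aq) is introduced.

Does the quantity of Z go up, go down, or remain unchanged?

decreases

Adding U (aq), a product, drives the reaction to the left.
The net shift is to the left. Z is a product, so its amount decreases.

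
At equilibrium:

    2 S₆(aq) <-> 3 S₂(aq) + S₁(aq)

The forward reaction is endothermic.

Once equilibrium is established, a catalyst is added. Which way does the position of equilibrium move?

A catalyst speeds both forward and reverse rates equally; it changes neither Q nor K — no shift from this change.

no shift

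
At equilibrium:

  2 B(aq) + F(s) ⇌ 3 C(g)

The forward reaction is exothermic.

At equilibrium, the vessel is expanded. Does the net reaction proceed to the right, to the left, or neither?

Gas moles: reactants 0, products 3 (Δn_gas = +3). Expansion shifts the system toward the side with more moles of gas — to the right.

right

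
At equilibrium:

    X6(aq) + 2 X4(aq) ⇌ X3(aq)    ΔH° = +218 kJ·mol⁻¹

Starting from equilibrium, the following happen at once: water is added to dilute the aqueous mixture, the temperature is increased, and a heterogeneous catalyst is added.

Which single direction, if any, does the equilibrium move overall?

cannot be determined

Dilution lowers every aqueous concentration by the same factor. Δn_aq = 1 − 3 = -2, so the system shifts toward the side with more dissolved moles — to the left.
The forward reaction is endothermic. Raising T favours the endothermic direction — shift to the right.
A catalyst speeds both forward and reverse rates equally; it changes neither Q nor K — no shift from this change.
The individual effects push in opposite directions; without quantitative information the net direction cannot be determined.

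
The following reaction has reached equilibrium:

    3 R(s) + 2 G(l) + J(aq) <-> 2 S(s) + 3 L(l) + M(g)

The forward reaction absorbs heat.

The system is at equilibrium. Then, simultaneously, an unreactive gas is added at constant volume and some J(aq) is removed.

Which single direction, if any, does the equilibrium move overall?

At constant volume, adding an inert gas leaves every reacting species' partial pressure unchanged, so Q is unchanged — no shift from this change.
Removing J (aq), a reactant, drives the reaction to the left.
Only the nonzero effect(s) matter; the net shift is to the left.

left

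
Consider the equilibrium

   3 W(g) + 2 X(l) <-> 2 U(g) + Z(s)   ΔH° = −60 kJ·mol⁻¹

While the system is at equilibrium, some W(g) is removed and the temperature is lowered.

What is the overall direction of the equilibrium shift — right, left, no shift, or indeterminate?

Removing W (g), a reactant, drives the reaction to the left.
The forward reaction is exothermic. Lowering T favours the exothermic direction — shift to the right.
The individual effects push in opposite directions; without quantitative information the net direction cannot be determined.

cannot be determined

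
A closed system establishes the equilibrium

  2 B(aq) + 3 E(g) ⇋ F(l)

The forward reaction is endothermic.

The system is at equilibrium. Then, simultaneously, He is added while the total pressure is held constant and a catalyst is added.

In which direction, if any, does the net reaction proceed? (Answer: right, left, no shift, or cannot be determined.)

Adding inert gas at constant total pressure expands the volume and lowers every reacting partial pressure. With Δn_gas = 0 − 3 = -3, Q moves away from K toward the side with fewer gas moles, so the system shifts toward the side with more gas moles — to the left.
A catalyst speeds both forward and reverse rates equally; it changes neither Q nor K — no shift from this change.
Only the nonzero effect(s) matter; the net shift is to the left.

left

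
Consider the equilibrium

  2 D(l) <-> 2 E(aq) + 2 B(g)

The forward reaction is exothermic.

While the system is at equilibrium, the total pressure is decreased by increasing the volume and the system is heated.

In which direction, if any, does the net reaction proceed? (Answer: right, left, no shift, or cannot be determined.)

cannot be determined

Gas moles: reactants 0, products 2 (Δn_gas = +2). Expansion shifts the system toward the side with more moles of gas — to the right.
The forward reaction is exothermic. Raising T favours the endothermic direction — shift to the left.
The individual effects push in opposite directions; without quantitative information the net direction cannot be determined.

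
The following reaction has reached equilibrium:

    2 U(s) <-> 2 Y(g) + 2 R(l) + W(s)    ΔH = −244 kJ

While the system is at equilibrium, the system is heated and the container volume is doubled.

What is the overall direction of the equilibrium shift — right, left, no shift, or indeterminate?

The forward reaction is exothermic. Raising T favours the endothermic direction — shift to the left.
Gas moles: reactants 0, products 2 (Δn_gas = +2). Expansion shifts the system toward the side with more moles of gas — to the right.
The individual effects push in opposite directions; without quantitative information the net direction cannot be determined.

cannot be determined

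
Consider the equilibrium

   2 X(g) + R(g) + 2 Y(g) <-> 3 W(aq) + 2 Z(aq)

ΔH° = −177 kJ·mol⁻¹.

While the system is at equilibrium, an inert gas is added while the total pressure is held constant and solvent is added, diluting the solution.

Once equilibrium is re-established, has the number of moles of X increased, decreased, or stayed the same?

cannot be determined

Adding inert gas at constant total pressure expands the volume and lowers every reacting partial pressure. With Δn_gas = 0 − 5 = -5, Q moves away from K toward the side with fewer gas moles, so the system shifts toward the side with more gas moles — to the left.
Dilution lowers every aqueous concentration by the same factor. Δn_aq = 5 − 0 = +5, so the system shifts toward the side with more dissolved moles — to the right.
The two effects oppose each other, so the net shift — and hence the change in X — cannot be determined from the given information.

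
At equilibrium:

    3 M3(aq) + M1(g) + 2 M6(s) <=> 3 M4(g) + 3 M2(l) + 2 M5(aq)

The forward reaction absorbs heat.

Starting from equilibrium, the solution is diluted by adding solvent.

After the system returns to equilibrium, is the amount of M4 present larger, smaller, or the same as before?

decreases

Dilution lowers every aqueous concentration by the same factor. Δn_aq = 2 − 3 = -1, so the system shifts toward the side with more dissolved moles — to the left.
The net shift is to the left. M4 is a product, so its amount decreases.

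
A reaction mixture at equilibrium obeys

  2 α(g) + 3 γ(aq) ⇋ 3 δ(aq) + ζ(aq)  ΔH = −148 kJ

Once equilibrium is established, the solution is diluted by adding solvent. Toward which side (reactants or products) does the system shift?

right

Dilution lowers every aqueous concentration by the same factor. Δn_aq = 4 − 3 = +1, so the system shifts toward the side with more dissolved moles — to the right.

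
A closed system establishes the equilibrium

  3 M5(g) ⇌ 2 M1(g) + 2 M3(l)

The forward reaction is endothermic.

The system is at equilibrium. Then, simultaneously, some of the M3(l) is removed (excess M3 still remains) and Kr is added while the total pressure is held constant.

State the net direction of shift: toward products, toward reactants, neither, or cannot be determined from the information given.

left

M3 is a pure liquid; its activity is 1 regardless of amount, so Q is unaffected — no shift from this change.
Adding inert gas at constant total pressure expands the volume and lowers every reacting partial pressure. With Δn_gas = 2 − 3 = -1, Q moves away from K toward the side with fewer gas moles, so the system shifts toward the side with more gas moles — to the left.
Only the nonzero effect(s) matter; the net shift is to the left.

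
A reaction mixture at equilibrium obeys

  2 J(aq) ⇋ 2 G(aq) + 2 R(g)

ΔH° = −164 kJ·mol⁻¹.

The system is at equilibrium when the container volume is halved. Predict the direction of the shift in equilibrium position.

left

Gas moles: reactants 0, products 2 (Δn_gas = +2). Compression shifts the system toward the side with fewer moles of gas — to the left.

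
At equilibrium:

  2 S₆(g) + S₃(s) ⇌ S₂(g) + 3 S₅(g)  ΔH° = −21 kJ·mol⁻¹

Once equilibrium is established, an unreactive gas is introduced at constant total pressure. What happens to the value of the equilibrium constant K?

The equilibrium constant depends only on temperature. This perturbation may move the position of equilibrium, but since T is unchanged, K itself is unchanged.

unchanged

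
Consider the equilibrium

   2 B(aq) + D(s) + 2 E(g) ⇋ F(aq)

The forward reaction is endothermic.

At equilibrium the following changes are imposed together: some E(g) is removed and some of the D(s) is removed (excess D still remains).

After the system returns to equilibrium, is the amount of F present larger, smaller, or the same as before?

Removing E (g), a reactant, drives the reaction to the left.
D is a pure solid; its activity is 1 regardless of amount, so Q is unaffected — no shift from this change.
The net shift is to the left. F is a product, so its amount decreases.

decreases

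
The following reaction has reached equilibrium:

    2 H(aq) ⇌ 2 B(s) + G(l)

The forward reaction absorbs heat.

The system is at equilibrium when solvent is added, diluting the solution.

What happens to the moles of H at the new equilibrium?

Dilution lowers every aqueous concentration by the same factor. Δn_aq = 0 − 2 = -2, so the system shifts toward the side with more dissolved moles — to the left.
The net shift is to the left. H is a reactant, so its amount increases.

increases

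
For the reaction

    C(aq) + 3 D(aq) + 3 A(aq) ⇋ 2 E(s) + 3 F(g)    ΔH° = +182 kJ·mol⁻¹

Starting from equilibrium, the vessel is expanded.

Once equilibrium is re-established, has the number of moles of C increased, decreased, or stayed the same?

decreases

Gas moles: reactants 0, products 3 (Δn_gas = +3). Expansion shifts the system toward the side with more moles of gas — to the right.
The net shift is to the right. C is a reactant, so its amount decreases.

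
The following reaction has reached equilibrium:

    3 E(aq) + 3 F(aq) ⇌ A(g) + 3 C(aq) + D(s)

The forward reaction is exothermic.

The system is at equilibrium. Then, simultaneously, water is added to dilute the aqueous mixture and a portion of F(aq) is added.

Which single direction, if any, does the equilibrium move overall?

cannot be determined

Dilution lowers every aqueous concentration by the same factor. Δn_aq = 3 − 6 = -3, so the system shifts toward the side with more dissolved moles — to the left.
Adding F (aq), a reactant, drives the reaction to the right.
The individual effects push in opposite directions; without quantitative information the net direction cannot be determined.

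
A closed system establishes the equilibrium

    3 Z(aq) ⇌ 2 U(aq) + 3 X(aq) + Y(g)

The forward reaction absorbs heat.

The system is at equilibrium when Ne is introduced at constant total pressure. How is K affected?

unchanged

The equilibrium constant depends only on temperature. This perturbation may move the position of equilibrium, but since T is unchanged, K itself is unchanged.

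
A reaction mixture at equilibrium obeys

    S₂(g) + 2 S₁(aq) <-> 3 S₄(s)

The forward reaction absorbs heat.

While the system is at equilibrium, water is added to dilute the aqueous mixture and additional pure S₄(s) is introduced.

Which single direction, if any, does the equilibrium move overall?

Dilution lowers every aqueous concentration by the same factor. Δn_aq = 0 − 2 = -2, so the system shifts toward the side with more dissolved moles — to the left.
S₄ is a pure solid; its activity is 1 regardless of amount, so Q is unaffected — no shift from this change.
Only the nonzero effect(s) matter; the net shift is to the left.

left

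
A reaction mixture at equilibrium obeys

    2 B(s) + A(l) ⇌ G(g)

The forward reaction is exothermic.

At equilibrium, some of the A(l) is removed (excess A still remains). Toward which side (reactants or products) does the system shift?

no shift

A is a pure liquid; its activity is 1 regardless of amount, so Q is unaffected — no shift from this change.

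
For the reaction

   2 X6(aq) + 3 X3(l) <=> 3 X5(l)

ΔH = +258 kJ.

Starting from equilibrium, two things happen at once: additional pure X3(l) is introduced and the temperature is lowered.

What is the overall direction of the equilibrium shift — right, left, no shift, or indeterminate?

X3 is a pure liquid; its activity is 1 regardless of amount, so Q is unaffected — no shift from this change.
The forward reaction is endothermic. Lowering T favours the exothermic direction — shift to the left.
Only the nonzero effect(s) matter; the net shift is to the left.

left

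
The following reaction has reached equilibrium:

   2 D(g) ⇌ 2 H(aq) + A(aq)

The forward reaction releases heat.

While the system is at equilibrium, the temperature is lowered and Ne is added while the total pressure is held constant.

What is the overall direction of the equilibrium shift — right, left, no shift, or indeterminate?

The forward reaction is exothermic. Lowering T favours the exothermic direction — shift to the right.
Adding inert gas at constant total pressure expands the volume and lowers every reacting partial pressure. With Δn_gas = 0 − 2 = -2, Q moves away from K toward the side with fewer gas moles, so the system shifts toward the side with more gas moles — to the left.
The individual effects push in opposite directions; without quantitative information the net direction cannot be determined.

cannot be determined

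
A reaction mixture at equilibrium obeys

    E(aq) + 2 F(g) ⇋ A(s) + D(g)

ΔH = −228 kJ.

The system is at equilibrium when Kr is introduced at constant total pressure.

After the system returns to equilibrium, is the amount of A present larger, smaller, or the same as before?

Adding inert gas at constant total pressure expands the volume and lowers every reacting partial pressure. With Δn_gas = 1 − 2 = -1, Q moves away from K toward the side with fewer gas moles, so the system shifts toward the side with more gas moles — to the left.
The net shift is to the left. A is a product, so its amount decreases.

decreases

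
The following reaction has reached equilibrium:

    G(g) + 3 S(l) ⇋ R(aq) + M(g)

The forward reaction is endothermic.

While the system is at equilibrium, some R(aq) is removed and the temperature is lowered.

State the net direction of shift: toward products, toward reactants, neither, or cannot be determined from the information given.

Removing R (aq), a product, drives the reaction to the right.
The forward reaction is endothermic. Lowering T favours the exothermic direction — shift to the left.
The individual effects push in opposite directions; without quantitative information the net direction cannot be determined.

cannot be determined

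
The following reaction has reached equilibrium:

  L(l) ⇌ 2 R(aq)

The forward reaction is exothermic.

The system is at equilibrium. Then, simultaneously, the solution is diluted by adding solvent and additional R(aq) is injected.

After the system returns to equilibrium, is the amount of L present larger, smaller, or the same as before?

Dilution lowers every aqueous concentration by the same factor. Δn_aq = 2 − 0 = +2, so the system shifts toward the side with more dissolved moles — to the right.
Adding R (aq), a product, drives the reaction to the left.
The two effects oppose each other, so the net shift — and hence the change in L — cannot be determined from the given information.

cannot be determined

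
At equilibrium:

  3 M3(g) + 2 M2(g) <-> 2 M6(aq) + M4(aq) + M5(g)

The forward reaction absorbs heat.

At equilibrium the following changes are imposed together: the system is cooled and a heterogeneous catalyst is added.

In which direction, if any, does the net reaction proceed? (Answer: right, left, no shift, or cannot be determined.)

left

The forward reaction is endothermic. Lowering T favours the exothermic direction — shift to the left.
A catalyst speeds both forward and reverse rates equally; it changes neither Q nor K — no shift from this change.
Only the nonzero effect(s) matter; the net shift is to the left.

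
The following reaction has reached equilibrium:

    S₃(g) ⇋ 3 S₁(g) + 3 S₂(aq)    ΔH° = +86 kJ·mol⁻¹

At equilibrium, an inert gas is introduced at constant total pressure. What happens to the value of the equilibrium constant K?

The equilibrium constant depends only on temperature. This perturbation may move the position of equilibrium, but since T is unchanged, K itself is unchanged.

unchanged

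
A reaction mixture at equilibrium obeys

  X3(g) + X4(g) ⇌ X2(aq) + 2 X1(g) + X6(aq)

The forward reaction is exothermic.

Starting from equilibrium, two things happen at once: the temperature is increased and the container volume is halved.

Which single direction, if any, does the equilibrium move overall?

left

The forward reaction is exothermic. Raising T favours the endothermic direction — shift to the left.
Gas moles: reactants 2, products 2. Δn_gas = 0, so a volume change leaves Q equal to K — no shift from this change.
Only the nonzero effect(s) matter; the net shift is to the left.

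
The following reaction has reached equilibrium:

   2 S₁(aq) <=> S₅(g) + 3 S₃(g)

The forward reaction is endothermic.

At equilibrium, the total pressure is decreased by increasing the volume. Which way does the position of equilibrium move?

right

Gas moles: reactants 0, products 4 (Δn_gas = +4). Expansion shifts the system toward the side with more moles of gas — to the right.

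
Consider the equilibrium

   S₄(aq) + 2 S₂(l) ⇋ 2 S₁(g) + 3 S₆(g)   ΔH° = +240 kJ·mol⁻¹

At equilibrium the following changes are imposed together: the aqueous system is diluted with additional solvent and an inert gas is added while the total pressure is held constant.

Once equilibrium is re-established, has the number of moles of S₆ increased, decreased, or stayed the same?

Dilution lowers every aqueous concentration by the same factor. Δn_aq = 0 − 1 = -1, so the system shifts toward the side with more dissolved moles — to the left.
Adding inert gas at constant total pressure expands the volume and lowers every reacting partial pressure. With Δn_gas = 5 − 0 = +5, Q moves away from K toward the side with fewer gas moles, so the system shifts toward the side with more gas moles — to the right.
The two effects oppose each other, so the net shift — and hence the change in S₆ — cannot be determined from the given information.

cannot be determined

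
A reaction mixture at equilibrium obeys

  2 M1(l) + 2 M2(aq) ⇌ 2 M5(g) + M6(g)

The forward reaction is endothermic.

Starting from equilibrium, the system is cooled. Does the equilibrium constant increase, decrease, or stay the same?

decreases

K depends on temperature via the van 't Hoff relation. The forward reaction is endothermic, so lowering T decreases K.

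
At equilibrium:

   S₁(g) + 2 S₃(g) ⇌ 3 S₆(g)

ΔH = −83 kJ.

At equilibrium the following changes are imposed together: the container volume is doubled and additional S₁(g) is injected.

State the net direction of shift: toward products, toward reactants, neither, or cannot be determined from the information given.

right

Gas moles: reactants 3, products 3. Δn_gas = 0, so a volume change leaves Q equal to K — no shift from this change.
Adding S₁ (g), a reactant, drives the reaction to the right.
Only the nonzero effect(s) matter; the net shift is to the right.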